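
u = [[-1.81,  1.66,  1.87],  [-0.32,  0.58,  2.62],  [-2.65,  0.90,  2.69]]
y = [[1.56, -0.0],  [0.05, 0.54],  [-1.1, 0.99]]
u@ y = [[-4.80, 2.75], [-3.35, 2.91], [-7.05, 3.15]]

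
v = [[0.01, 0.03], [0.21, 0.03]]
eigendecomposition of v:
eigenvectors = [[-0.39, -0.32], [0.92, -0.95]]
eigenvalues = [-0.06, 0.1]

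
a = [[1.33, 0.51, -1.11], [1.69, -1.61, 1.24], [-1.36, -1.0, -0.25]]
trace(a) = -0.53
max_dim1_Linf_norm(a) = 1.69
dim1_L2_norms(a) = [1.81, 2.64, 1.71]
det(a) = 5.85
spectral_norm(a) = 2.70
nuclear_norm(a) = 5.89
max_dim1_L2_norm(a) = 2.64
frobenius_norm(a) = 3.63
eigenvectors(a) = [[0.82+0.00j, (0.09-0.15j), (0.09+0.15j)], [0.19+0.00j, (-0.84+0j), (-0.84-0j)], [-0.54+0.00j, -0.29-0.43j, (-0.29+0.43j)]]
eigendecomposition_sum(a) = [[1.70+0.00j, 0.38-0.00j, (-0.58+0j)], [0.39+0.00j, (0.09-0j), (-0.14+0j)], [(-1.12-0j), (-0.25+0j), (0.38-0j)]] + [[-0.19+0.04j, (0.06-0.16j), (-0.26+0j)], [0.65+0.68j, -0.85+0.15j, (0.69+1.1j)], [-0.12+0.57j, -0.37-0.38j, (-0.32+0.73j)]] + [[(-0.19-0.04j), (0.06+0.16j), (-0.26-0j)],[(0.65-0.68j), (-0.85-0.15j), 0.69-1.10j],[(-0.12-0.57j), -0.37+0.38j, (-0.32-0.73j)]]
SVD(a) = [[-0.16, 0.74, 0.66], [-0.94, -0.31, 0.12], [0.29, -0.6, 0.74]] @ diag([2.701638798689814, 2.2148486718416045, 0.9770328358122596]) @ [[-0.81, 0.43, -0.40], [0.58, 0.66, -0.47], [0.06, -0.61, -0.79]]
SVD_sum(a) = [[0.35, -0.18, 0.17], [2.08, -1.09, 1.01], [-0.63, 0.33, -0.31]] + [[0.94, 1.09, -0.77],  [-0.39, -0.45, 0.32],  [-0.77, -0.89, 0.63]] + [[0.04, -0.39, -0.51], [0.01, -0.07, -0.09], [0.04, -0.45, -0.57]]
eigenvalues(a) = [(2.18+0j), (-1.35+0.92j), (-1.35-0.92j)]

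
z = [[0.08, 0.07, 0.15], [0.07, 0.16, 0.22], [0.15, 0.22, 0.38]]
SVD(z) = [[-0.32, 0.68, -0.66], [-0.49, -0.72, -0.50], [-0.81, 0.17, 0.56]] @ diag([0.5710797968364806, 0.04278047966770233, 0.006139723495816915]) @ [[-0.32,-0.49,-0.81], [0.68,-0.72,0.17], [-0.66,-0.50,0.56]]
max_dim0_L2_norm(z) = 0.46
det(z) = 0.00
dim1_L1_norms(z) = [0.3, 0.45, 0.75]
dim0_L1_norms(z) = [0.3, 0.45, 0.75]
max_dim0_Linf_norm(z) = 0.38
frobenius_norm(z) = 0.57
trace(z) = 0.62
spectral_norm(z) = 0.57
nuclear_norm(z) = 0.62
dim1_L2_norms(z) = [0.18, 0.28, 0.46]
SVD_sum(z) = [[0.06, 0.09, 0.15], [0.09, 0.14, 0.23], [0.15, 0.23, 0.38]] + [[0.02, -0.02, 0.00], [-0.02, 0.02, -0.01], [0.00, -0.01, 0.0]] + [[0.00, 0.00, -0.0],[0.0, 0.00, -0.00],[-0.0, -0.00, 0.0]]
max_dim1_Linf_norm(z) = 0.38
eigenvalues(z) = [0.57, 0.04, 0.01]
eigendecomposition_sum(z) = [[0.06, 0.09, 0.15], [0.09, 0.14, 0.23], [0.15, 0.23, 0.38]] + [[0.02,  -0.02,  0.00], [-0.02,  0.02,  -0.01], [0.0,  -0.01,  0.00]] + [[0.00, 0.00, -0.00],  [0.0, 0.0, -0.0],  [-0.0, -0.0, 0.00]]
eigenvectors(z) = [[-0.32, -0.68, -0.66], [-0.49, 0.72, -0.5], [-0.81, -0.17, 0.56]]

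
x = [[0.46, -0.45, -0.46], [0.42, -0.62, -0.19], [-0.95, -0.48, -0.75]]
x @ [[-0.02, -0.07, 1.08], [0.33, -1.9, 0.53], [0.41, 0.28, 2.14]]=[[-0.35, 0.69, -0.73], [-0.29, 1.10, -0.28], [-0.45, 0.77, -2.89]]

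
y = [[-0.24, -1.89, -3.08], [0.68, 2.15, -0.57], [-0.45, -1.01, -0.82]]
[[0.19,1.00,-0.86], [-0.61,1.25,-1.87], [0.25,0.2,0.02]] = y@[[-0.27, -0.64, 0.4], [-0.18, 0.61, -0.8], [0.07, -0.65, 0.74]]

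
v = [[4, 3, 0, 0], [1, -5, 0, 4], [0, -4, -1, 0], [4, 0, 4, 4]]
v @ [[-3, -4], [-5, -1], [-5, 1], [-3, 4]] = [[-27, -19], [10, 17], [25, 3], [-44, 4]]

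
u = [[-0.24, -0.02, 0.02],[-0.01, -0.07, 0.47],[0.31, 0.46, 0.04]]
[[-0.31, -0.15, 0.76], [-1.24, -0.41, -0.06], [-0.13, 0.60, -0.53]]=u@[[1.14, 0.49, -3.27],  [-0.81, 1.04, 1.06],  [-2.74, -0.70, -0.05]]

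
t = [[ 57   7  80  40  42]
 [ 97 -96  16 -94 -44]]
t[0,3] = 40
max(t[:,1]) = 7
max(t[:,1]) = 7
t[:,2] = [80, 16]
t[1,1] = -96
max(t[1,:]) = 97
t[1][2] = 16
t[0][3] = 40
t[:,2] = [80, 16]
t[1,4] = -44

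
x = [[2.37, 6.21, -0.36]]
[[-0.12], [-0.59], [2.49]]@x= [[-0.28, -0.75, 0.04], [-1.4, -3.66, 0.21], [5.9, 15.46, -0.90]]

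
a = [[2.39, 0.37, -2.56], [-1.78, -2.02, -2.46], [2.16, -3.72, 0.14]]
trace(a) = 0.51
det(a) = -52.54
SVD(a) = [[-0.37, 0.32, -0.87], [-0.40, -0.9, -0.16], [-0.84, 0.29, 0.46]] @ diag([4.646637432996561, 3.434525643627696, 3.2923235213962343]) @ [[-0.43,0.82,0.39], [0.87,0.26,0.42], [-0.25,-0.52,0.82]]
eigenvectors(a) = [[(0.68+0j), (0.68-0j), 0.18+0.00j], [-0.05+0.38j, (-0.05-0.38j), (0.79+0j)], [(-0-0.63j), (-0+0.63j), 0.58+0.00j]]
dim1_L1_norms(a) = [5.32, 6.26, 6.02]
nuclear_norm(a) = 11.37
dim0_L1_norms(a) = [6.33, 6.11, 5.16]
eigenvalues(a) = [(2.37+2.6j), (2.37-2.6j), (-4.24+0j)]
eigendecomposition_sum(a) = [[1.22+1.24j, 0.52-0.85j, (-1.08+0.76j)], [(-0.79+0.6j), 0.44+0.35j, (-0.35-0.66j)], [1.16-1.14j, -0.79-0.48j, (0.72+1.01j)]] + [[(1.22-1.24j), (0.52+0.85j), (-1.08-0.76j)], [-0.79-0.60j, (0.44-0.35j), -0.35+0.66j], [1.16+1.14j, -0.79+0.48j, (0.72-1.01j)]] + [[(-0.05+0j), -0.66-0.00j, (-0.4-0j)], [(-0.21+0j), (-2.9-0j), -1.75-0.00j], [(-0.15+0j), (-2.14-0j), (-1.29-0j)]]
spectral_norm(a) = 4.65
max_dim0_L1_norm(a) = 6.33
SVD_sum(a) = [[0.74, -1.40, -0.67],  [0.79, -1.5, -0.71],  [1.68, -3.19, -1.51]] + [[0.94, 0.28, 0.46], [-2.7, -0.8, -1.32], [0.85, 0.25, 0.42]] + [[0.71, 1.49, -2.36],[0.13, 0.27, -0.43],[-0.37, -0.78, 1.24]]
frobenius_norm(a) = 6.65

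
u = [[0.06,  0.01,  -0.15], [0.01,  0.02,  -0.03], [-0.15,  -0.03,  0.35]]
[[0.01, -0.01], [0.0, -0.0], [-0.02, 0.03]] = u@[[-0.01, -0.09], [0.03, 0.02], [-0.05, 0.05]]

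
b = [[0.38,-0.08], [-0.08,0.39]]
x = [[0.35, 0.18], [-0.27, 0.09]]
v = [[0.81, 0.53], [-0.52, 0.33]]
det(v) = 0.54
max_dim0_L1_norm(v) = 1.33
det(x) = 0.08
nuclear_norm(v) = 1.55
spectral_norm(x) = 0.45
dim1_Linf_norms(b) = [0.38, 0.39]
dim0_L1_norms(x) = [0.62, 0.27]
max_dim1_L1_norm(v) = 1.34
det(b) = 0.14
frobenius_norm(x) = 0.49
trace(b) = 0.77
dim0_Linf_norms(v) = [0.81, 0.53]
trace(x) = 0.44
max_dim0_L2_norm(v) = 0.96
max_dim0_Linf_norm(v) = 0.81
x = b @ v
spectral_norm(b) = 0.47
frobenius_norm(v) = 1.15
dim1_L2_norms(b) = [0.39, 0.4]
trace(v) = 1.14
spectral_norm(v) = 1.01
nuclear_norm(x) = 0.63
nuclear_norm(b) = 0.77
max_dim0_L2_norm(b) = 0.4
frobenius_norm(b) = 0.56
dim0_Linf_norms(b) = [0.38, 0.39]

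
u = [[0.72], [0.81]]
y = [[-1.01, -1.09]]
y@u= [[-1.61]]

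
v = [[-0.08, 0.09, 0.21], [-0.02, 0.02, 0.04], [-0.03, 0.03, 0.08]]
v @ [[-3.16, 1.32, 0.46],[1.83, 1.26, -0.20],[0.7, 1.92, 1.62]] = [[0.56,0.41,0.29], [0.13,0.08,0.05], [0.21,0.15,0.11]]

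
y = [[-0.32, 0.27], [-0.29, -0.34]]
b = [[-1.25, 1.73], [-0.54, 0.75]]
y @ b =[[0.25,-0.35],[0.55,-0.76]]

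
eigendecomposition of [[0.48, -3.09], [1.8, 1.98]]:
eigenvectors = [[0.79+0.00j, 0.79-0.00j], [(-0.19-0.58j), -0.19+0.58j]]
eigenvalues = [(1.23+2.24j), (1.23-2.24j)]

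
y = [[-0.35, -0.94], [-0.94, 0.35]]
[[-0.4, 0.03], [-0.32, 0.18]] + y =[[-0.75, -0.91], [-1.26, 0.53]]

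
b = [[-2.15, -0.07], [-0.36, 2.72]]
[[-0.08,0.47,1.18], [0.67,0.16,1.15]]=b @ [[0.03, -0.22, -0.56], [0.25, 0.03, 0.35]]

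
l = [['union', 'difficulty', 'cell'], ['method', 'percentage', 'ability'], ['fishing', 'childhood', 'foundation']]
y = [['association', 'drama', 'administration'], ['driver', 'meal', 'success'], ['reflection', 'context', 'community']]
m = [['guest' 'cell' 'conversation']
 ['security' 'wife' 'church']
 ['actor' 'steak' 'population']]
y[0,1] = 'drama'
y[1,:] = ['driver', 'meal', 'success']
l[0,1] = 'difficulty'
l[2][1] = 'childhood'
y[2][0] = 'reflection'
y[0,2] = 'administration'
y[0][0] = 'association'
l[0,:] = ['union', 'difficulty', 'cell']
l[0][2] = 'cell'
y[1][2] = 'success'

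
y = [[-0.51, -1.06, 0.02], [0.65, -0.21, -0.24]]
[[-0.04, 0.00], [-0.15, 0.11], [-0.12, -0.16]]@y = [[0.02,  0.04,  -0.0], [0.15,  0.14,  -0.03], [-0.04,  0.16,  0.04]]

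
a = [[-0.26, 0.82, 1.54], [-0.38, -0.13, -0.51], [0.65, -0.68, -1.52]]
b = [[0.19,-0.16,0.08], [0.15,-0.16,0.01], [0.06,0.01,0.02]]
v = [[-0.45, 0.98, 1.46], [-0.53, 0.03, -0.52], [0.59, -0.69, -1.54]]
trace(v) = -1.96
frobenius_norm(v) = 2.65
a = b + v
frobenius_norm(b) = 0.35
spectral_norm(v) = 2.55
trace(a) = -1.91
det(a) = -0.18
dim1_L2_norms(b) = [0.26, 0.22, 0.06]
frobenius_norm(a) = 2.59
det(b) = 0.00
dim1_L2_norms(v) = [1.82, 0.74, 1.79]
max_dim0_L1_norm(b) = 0.4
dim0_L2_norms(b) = [0.25, 0.23, 0.08]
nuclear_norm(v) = 3.47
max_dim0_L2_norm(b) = 0.25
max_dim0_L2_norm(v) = 2.18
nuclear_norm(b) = 0.43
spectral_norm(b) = 0.34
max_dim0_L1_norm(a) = 3.57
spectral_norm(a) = 2.53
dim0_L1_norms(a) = [1.29, 1.63, 3.57]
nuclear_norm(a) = 3.22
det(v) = -0.41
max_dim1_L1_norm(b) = 0.43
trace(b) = 0.05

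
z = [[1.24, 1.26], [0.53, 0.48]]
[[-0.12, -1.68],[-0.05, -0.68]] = z@[[-0.05, -0.65], [-0.05, -0.69]]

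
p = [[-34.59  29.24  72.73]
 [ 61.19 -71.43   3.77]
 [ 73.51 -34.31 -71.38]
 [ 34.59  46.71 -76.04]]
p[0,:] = [-34.59, 29.24, 72.73]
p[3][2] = -76.04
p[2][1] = -34.31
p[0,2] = 72.73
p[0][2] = 72.73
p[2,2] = -71.38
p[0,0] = -34.59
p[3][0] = 34.59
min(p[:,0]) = -34.59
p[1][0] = 61.19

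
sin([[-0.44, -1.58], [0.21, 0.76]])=[[-0.43, -1.55], [0.21, 0.75]]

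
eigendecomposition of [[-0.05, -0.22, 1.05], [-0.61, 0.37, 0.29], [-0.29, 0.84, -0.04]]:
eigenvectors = [[0.63+0.00j, (0.63-0j), (-0.77+0j)], [0.12+0.52j, 0.12-0.52j, -0.54+0.00j], [0.35+0.45j, 0.35-0.45j, 0.35+0.00j]]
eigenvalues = [(0.48+0.57j), (0.48-0.57j), (-0.69+0j)]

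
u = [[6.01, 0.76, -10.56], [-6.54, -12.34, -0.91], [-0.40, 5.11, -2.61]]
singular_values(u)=[15.44, 11.24, 3.54]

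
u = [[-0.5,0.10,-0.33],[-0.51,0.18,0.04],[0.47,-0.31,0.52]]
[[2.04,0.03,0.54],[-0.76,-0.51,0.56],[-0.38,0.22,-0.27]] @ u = [[-0.78,0.04,-0.39],[0.9,-0.34,0.52],[-0.05,0.09,-0.01]]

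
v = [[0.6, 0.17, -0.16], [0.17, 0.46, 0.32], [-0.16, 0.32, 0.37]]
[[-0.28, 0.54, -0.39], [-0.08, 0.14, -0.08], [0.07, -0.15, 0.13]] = v @ [[-0.43, 0.79, -0.49], [-0.07, 0.19, -0.24], [0.07, -0.24, 0.35]]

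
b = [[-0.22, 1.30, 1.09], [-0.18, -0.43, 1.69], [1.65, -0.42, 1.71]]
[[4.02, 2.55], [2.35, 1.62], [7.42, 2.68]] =b @ [[2.74, 0.56],[1.77, 0.99],[2.13, 1.27]]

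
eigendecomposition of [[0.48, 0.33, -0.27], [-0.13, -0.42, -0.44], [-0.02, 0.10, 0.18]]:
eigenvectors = [[0.99, 0.48, 0.65], [-0.1, -0.84, -0.64], [-0.1, 0.23, 0.4]]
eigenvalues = [0.48, -0.22, -0.01]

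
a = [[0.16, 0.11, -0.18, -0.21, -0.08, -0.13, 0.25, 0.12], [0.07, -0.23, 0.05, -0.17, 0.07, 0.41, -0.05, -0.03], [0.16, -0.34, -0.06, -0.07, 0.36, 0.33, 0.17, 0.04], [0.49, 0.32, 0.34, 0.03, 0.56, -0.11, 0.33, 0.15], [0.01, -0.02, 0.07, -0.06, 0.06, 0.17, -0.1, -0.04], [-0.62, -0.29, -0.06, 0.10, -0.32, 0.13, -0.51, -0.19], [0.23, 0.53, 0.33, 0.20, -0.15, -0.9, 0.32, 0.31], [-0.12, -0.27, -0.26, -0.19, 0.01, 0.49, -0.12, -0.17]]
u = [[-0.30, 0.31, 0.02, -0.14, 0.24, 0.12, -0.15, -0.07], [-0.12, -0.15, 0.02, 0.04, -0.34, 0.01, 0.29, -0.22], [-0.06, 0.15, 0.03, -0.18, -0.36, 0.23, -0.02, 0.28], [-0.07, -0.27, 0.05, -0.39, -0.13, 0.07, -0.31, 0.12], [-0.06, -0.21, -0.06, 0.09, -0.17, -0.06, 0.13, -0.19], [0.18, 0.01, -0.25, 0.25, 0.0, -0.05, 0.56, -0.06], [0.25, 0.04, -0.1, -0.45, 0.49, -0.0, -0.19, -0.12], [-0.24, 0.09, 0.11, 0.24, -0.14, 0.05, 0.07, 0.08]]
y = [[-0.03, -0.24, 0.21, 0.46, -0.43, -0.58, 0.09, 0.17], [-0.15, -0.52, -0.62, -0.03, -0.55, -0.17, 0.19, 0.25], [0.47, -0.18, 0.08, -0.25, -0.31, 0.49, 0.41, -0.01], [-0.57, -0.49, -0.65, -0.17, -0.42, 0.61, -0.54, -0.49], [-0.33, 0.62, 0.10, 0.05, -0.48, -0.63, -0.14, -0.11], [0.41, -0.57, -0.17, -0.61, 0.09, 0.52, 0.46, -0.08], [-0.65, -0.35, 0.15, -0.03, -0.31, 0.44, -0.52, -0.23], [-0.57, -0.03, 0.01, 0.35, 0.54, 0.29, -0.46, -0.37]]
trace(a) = 0.24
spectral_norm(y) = 1.89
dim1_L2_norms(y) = [0.93, 1.05, 0.91, 1.45, 1.08, 1.18, 1.09, 1.08]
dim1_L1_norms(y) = [2.21, 2.48, 2.2, 3.94, 2.46, 2.91, 2.68, 2.62]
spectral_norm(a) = 1.73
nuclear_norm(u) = 3.64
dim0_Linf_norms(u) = [0.3, 0.31, 0.25, 0.45, 0.49, 0.23, 0.56, 0.28]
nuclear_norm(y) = 7.25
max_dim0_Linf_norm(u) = 0.56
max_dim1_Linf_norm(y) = 0.65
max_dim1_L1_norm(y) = 3.94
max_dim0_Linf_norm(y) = 0.65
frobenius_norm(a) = 2.18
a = u @ y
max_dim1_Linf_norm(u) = 0.56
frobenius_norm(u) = 1.62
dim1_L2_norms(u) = [0.55, 0.54, 0.57, 0.6, 0.38, 0.69, 0.75, 0.41]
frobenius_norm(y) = 3.13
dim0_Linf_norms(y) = [0.65, 0.62, 0.65, 0.61, 0.55, 0.63, 0.54, 0.49]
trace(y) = -1.49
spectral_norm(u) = 1.08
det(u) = -0.00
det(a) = -0.00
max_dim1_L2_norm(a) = 1.23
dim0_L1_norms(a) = [1.86, 2.11, 1.35, 1.03, 1.61, 2.67, 1.85, 1.05]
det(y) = 0.04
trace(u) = -1.14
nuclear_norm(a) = 4.04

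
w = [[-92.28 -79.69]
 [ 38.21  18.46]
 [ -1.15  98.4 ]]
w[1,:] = [38.21, 18.46]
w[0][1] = -79.69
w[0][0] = -92.28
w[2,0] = -1.15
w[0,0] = -92.28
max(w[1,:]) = 38.21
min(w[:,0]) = -92.28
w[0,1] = -79.69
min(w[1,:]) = 18.46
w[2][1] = 98.4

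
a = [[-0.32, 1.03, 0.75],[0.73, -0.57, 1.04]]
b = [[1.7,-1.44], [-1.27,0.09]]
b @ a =[[-1.60, 2.57, -0.22], [0.47, -1.36, -0.86]]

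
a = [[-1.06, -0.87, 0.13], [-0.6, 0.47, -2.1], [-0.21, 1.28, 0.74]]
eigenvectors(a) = [[(0.96+0j), 0.22-0.16j, (0.22+0.16j)],[(0.26+0j), -0.74+0.00j, (-0.74-0j)],[(-0.06+0j), 0.03+0.61j, (0.03-0.61j)]]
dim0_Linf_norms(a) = [1.06, 1.28, 2.1]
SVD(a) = [[0.05, 0.68, -0.73], [0.96, -0.24, -0.15], [-0.28, -0.69, -0.66]] @ diag([2.286546297439944, 1.6505536417457243, 1.0797123252902179]) @ [[-0.25,0.02,-0.97], [-0.26,-0.96,0.05], [0.93,-0.26,-0.25]]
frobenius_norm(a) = 3.02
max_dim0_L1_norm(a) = 2.97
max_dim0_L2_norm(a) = 2.23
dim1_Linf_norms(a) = [1.06, 2.1, 1.28]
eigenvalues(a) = [(-1.3+0j), (0.72+1.62j), (0.72-1.62j)]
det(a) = -4.07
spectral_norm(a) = 2.29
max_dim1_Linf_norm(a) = 2.1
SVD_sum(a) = [[-0.03,0.0,-0.12], [-0.55,0.05,-2.12], [0.16,-0.01,0.62]] + [[-0.29, -1.08, 0.05], [0.10, 0.38, -0.02], [0.30, 1.10, -0.05]] + [[-0.74, 0.21, 0.20], [-0.15, 0.04, 0.04], [-0.67, 0.19, 0.18]]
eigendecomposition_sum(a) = [[-1.22-0.00j, (-0.38+0j), (-0.31+0j)], [(-0.32-0j), (-0.1+0j), (-0.08+0j)], [(0.08+0j), (0.02-0j), (0.02-0j)]] + [[(0.08+0.02j), (-0.25-0.17j), 0.22-0.33j], [(-0.14-0.18j), 0.28+0.77j, -1.01+0.39j], [(-0.14+0.12j), (0.63-0.26j), 0.36+0.82j]] + [[(0.08-0.02j), (-0.25+0.17j), (0.22+0.33j)], [-0.14+0.18j, 0.28-0.77j, (-1.01-0.39j)], [-0.14-0.12j, 0.63+0.26j, (0.36-0.82j)]]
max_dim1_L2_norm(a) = 2.23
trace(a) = 0.15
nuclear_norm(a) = 5.02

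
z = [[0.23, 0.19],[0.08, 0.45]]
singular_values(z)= [0.52, 0.17]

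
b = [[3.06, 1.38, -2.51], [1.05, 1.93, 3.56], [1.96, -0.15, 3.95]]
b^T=[[3.06, 1.05, 1.96],[1.38, 1.93, -0.15],[-2.51, 3.56, 3.95]]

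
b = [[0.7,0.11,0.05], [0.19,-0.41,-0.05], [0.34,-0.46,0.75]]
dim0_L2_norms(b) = [0.8, 0.63, 0.75]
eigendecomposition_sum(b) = [[0.33, -0.03, 0.17], [0.01, -0.0, 0.0], [1.02, -0.10, 0.53]] + [[0.38, 0.09, -0.12],[0.1, 0.03, -0.03],[-0.71, -0.18, 0.23]] + [[-0.01, 0.05, 0.00], [0.08, -0.43, -0.02], [0.03, -0.18, -0.01]]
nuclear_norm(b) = 2.04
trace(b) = 1.04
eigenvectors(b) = [[-0.31, -0.47, 0.10],[-0.01, -0.13, -0.92],[-0.95, 0.88, -0.38]]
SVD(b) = [[-0.4, 0.91, 0.07], [-0.26, -0.04, -0.96], [-0.88, -0.4, 0.26]] @ diag([1.0278074235311, 0.633750722311396, 0.37811628119421864]) @ [[-0.61, 0.46, -0.65], [0.78, 0.48, -0.4], [-0.13, 0.75, 0.65]]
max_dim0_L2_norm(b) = 0.8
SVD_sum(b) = [[0.25, -0.19, 0.27], [0.17, -0.12, 0.18], [0.55, -0.41, 0.58]] + [[0.45, 0.28, -0.23], [-0.02, -0.01, 0.01], [-0.20, -0.12, 0.10]] + [[-0.0,  0.02,  0.02],[0.05,  -0.27,  -0.24],[-0.01,  0.07,  0.06]]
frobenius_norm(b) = 1.27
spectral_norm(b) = 1.03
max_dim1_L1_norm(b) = 1.55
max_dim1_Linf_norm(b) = 0.75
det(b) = -0.25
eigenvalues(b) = [0.86, 0.64, -0.45]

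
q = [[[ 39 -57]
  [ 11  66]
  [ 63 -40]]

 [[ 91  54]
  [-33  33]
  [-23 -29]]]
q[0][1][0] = 11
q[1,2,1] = -29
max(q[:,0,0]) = 91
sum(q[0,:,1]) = -31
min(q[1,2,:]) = -29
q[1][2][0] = -23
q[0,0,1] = -57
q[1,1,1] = 33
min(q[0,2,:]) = -40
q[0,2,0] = 63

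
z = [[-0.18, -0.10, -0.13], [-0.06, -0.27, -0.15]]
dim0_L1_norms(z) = [0.24, 0.37, 0.28]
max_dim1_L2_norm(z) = 0.31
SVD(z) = [[-0.58, -0.81], [-0.81, 0.58]] @ diag([0.37388614369073986, 0.13604834271709237]) @ [[0.41, 0.74, 0.53], [0.82, -0.55, 0.14]]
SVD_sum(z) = [[-0.09,-0.16,-0.11], [-0.12,-0.23,-0.16]] + [[-0.09,0.06,-0.02], [0.06,-0.04,0.01]]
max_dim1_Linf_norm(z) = 0.27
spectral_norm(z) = 0.37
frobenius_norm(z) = 0.40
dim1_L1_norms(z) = [0.41, 0.48]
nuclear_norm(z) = 0.51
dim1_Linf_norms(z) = [0.18, 0.27]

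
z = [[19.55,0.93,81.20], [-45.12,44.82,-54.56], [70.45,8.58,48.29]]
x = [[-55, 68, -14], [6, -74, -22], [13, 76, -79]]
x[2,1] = 76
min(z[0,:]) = 0.93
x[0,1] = 68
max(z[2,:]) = 70.45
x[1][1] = -74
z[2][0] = 70.45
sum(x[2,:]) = 10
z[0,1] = 0.93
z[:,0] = [19.55, -45.12, 70.45]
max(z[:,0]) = 70.45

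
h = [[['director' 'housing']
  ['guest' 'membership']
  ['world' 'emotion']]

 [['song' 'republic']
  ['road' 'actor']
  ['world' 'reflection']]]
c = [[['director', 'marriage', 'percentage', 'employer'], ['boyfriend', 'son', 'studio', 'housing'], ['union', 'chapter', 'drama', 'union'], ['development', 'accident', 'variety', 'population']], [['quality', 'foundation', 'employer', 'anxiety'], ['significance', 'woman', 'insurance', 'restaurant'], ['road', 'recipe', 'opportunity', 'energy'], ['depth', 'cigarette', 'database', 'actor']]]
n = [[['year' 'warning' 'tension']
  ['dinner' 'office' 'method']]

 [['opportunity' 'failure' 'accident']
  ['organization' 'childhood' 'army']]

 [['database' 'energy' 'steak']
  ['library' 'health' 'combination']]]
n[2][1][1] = 'health'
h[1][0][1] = 'republic'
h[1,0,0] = 'song'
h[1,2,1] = 'reflection'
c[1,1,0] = 'significance'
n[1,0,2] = 'accident'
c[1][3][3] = 'actor'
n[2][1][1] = 'health'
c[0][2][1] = 'chapter'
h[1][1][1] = 'actor'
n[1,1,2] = 'army'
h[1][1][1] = 'actor'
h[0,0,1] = 'housing'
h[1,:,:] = [['song', 'republic'], ['road', 'actor'], ['world', 'reflection']]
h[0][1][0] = 'guest'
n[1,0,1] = 'failure'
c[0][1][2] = 'studio'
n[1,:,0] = ['opportunity', 'organization']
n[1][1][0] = 'organization'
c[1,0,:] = ['quality', 'foundation', 'employer', 'anxiety']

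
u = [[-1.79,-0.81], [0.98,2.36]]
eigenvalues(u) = [-1.59, 2.16]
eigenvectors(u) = [[-0.97, 0.20], [0.24, -0.98]]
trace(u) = 0.57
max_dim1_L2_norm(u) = 2.56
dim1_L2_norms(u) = [1.96, 2.56]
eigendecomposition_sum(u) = [[-1.67, -0.34], [0.42, 0.09]] + [[-0.12,-0.47],[0.56,2.27]]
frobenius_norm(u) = 3.22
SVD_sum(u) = [[-1.05,  -1.38],  [1.5,  1.96]] + [[-0.74,0.57], [-0.52,0.40]]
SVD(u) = [[-0.57, 0.82], [0.82, 0.57]] @ diag([3.0160218745209044, 1.1374585937129356]) @ [[0.61, 0.80], [-0.80, 0.61]]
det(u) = -3.43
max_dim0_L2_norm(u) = 2.5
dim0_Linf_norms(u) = [1.79, 2.36]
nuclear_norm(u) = 4.15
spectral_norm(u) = 3.02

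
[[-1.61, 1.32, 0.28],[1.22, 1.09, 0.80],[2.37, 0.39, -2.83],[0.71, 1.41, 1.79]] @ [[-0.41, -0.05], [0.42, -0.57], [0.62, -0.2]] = [[1.39, -0.73], [0.45, -0.84], [-2.56, 0.23], [1.41, -1.20]]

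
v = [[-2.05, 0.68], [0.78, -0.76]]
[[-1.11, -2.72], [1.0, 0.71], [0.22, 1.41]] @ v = [[0.15,1.31], [-1.5,0.14], [0.65,-0.92]]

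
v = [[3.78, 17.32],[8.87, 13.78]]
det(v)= -101.540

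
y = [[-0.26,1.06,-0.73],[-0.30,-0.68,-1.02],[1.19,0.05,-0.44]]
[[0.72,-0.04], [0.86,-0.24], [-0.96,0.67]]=y @ [[-1.02, 0.56], [0.04, 0.10], [-0.57, 0.0]]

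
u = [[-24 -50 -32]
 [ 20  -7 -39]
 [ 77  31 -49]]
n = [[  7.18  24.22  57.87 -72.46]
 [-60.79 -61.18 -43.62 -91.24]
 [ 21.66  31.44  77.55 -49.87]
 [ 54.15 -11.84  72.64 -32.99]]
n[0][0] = 7.18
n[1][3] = -91.24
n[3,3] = -32.99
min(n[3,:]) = -32.99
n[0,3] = -72.46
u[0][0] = -24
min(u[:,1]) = -50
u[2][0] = 77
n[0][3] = -72.46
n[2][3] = -49.87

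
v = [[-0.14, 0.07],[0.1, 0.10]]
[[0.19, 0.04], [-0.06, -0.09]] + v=[[0.05, 0.11],[0.04, 0.01]]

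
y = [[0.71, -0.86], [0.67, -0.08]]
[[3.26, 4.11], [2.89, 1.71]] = y@[[4.29, 2.2], [-0.25, -2.96]]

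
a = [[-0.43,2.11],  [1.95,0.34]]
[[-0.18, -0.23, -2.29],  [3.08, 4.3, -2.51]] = a @ [[1.54, 2.15, -1.06], [0.23, 0.33, -1.30]]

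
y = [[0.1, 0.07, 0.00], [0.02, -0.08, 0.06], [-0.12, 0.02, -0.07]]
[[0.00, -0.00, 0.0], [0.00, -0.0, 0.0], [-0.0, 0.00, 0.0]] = y @[[0.04, -0.01, 0.0], [-0.01, 0.00, -0.0], [0.0, -0.00, 0.0]]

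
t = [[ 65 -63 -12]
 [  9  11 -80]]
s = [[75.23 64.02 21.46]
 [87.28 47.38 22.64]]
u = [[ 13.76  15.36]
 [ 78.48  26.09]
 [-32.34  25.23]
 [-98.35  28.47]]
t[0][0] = 65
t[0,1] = -63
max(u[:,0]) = 78.48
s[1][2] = 22.64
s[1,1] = 47.38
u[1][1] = 26.09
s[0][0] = 75.23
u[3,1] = 28.47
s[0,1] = 64.02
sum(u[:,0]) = -38.44999999999999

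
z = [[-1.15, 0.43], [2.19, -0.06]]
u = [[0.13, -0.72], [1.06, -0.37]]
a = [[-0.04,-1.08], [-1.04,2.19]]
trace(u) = -0.24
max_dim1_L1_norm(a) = 3.23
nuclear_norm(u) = 1.80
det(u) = 0.72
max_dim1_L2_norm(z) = 2.19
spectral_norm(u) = 1.20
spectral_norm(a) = 2.61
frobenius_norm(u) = 1.34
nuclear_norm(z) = 2.84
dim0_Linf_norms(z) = [2.19, 0.43]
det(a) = -1.21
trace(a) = 2.15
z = a @ u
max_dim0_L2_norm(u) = 1.07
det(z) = -0.87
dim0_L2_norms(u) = [1.07, 0.81]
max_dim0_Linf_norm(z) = 2.19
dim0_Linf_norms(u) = [1.06, 0.72]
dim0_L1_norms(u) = [1.19, 1.09]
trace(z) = -1.21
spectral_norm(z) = 2.49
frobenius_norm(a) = 2.65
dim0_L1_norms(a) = [1.08, 3.27]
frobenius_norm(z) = 2.51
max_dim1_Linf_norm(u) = 1.06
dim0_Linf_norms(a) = [1.04, 2.19]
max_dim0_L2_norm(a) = 2.44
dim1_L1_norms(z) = [1.58, 2.25]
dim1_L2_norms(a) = [1.08, 2.42]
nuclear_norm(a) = 3.08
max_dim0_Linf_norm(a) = 2.19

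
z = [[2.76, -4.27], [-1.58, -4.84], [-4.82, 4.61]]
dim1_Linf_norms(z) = [4.27, 4.84, 4.82]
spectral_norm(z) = 8.85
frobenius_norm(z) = 9.81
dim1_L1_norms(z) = [7.03, 6.42, 9.43]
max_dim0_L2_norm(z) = 7.93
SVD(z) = [[-0.57, 0.05],[-0.38, -0.90],[0.72, -0.43]] @ diag([8.851484494479076, 4.231810752384432]) @ [[-0.51, 0.86], [0.86, 0.51]]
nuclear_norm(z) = 13.08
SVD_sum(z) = [[2.57, -4.38],[1.71, -2.91],[-3.24, 5.53]] + [[0.19, 0.11],[-3.29, -1.93],[-1.58, -0.92]]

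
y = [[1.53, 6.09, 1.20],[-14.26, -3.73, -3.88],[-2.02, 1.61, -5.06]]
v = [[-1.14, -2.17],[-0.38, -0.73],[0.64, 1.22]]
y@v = [[-3.29, -6.3], [15.19, 28.93], [-1.55, -2.97]]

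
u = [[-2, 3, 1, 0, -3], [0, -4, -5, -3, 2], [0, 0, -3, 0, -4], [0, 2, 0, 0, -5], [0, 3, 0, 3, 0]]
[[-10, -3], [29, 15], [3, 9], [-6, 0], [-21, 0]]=u@[[0, 0], [-3, 0], [-1, -3], [-4, 0], [0, 0]]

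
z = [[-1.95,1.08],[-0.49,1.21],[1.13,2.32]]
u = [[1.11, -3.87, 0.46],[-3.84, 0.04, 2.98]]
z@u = [[-6.31,7.59,2.32], [-5.19,1.94,3.38], [-7.65,-4.28,7.43]]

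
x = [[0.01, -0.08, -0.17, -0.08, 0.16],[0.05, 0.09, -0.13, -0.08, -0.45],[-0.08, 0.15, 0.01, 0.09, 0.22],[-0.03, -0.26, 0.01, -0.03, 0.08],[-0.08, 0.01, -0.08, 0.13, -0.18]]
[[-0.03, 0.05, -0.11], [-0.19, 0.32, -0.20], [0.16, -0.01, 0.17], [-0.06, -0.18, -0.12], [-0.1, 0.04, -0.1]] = x@[[-0.39, -0.38, 0.26],[0.44, 0.7, 0.53],[0.45, -0.6, 0.62],[-0.26, -0.74, 0.26],[0.38, -0.31, 0.36]]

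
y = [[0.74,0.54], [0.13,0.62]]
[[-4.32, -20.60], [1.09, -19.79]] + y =[[-3.58, -20.06],[1.22, -19.17]]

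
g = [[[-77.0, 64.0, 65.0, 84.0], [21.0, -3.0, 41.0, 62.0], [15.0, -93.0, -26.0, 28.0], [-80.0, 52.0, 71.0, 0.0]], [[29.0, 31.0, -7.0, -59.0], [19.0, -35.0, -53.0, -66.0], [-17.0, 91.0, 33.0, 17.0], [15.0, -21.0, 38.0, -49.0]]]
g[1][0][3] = -59.0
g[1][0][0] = 29.0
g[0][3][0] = -80.0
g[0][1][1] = -3.0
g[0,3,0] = -80.0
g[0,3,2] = 71.0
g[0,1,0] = 21.0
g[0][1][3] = 62.0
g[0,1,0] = 21.0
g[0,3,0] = -80.0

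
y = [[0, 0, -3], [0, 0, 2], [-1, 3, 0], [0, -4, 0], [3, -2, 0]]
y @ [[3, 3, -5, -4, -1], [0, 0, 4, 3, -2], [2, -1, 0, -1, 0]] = [[-6, 3, 0, 3, 0], [4, -2, 0, -2, 0], [-3, -3, 17, 13, -5], [0, 0, -16, -12, 8], [9, 9, -23, -18, 1]]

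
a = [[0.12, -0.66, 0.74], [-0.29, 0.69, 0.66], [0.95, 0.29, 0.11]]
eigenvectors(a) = [[0.65+0.00j, (-0.18+0.5j), (-0.18-0.5j)], [(0.37+0j), (0.65+0j), (0.65-0j)], [-0.66+0.00j, (0.19+0.5j), 0.19-0.50j]]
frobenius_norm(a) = 1.73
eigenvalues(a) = [(-1+0j), (0.96+0.28j), (0.96-0.28j)]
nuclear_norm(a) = 3.00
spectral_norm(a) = 1.00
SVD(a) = [[-0.59, -0.66, -0.47], [0.39, -0.74, 0.54], [-0.71, 0.14, 0.69]] @ diag([1.001791022270624, 0.9973598439161839, 0.9968892062017036]) @ [[-0.85, 0.45, -0.26], [0.27, -0.04, -0.96], [0.45, 0.89, 0.09]]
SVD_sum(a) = [[0.50, -0.27, 0.15], [-0.33, 0.18, -0.10], [0.6, -0.32, 0.18]] + [[-0.17, 0.03, 0.63], [-0.2, 0.03, 0.71], [0.04, -0.01, -0.13]] + [[-0.21, -0.42, -0.04], [0.24, 0.48, 0.05], [0.31, 0.62, 0.06]]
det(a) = -1.00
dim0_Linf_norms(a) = [0.95, 0.69, 0.74]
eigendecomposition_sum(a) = [[-0.43+0.00j, (-0.24-0j), 0.43-0.00j], [-0.24+0.00j, -0.14-0.00j, (0.24-0j)], [0.43-0.00j, 0.24+0.00j, -0.43+0.00j]] + [[0.27+0.08j, -0.21+0.28j, (0.15+0.24j)], [(-0.02-0.35j), (0.41+0.12j), 0.21-0.28j], [(0.26-0.12j), 0.02+0.35j, 0.27+0.08j]] + [[(0.27-0.08j),(-0.21-0.28j),0.15-0.24j], [-0.02+0.35j,(0.41-0.12j),0.21+0.28j], [0.26+0.12j,0.02-0.35j,(0.27-0.08j)]]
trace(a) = 0.92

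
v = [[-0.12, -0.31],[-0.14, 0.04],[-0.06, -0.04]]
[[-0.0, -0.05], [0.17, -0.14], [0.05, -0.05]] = v@[[-1.1,0.93], [0.44,-0.21]]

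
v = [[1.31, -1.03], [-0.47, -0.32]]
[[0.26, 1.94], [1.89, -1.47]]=v@[[-2.06, 2.36], [-2.87, 1.12]]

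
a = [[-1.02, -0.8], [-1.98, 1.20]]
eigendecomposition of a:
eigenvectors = [[-0.82, 0.28],[-0.58, -0.96]]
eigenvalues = [-1.59, 1.77]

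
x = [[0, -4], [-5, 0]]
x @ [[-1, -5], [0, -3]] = [[0, 12], [5, 25]]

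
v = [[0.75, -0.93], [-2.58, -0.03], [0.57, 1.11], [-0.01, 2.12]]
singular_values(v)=[2.75, 2.57]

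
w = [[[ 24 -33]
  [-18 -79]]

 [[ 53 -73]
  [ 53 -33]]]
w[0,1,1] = -79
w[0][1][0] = -18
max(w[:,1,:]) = 53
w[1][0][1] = -73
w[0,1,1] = -79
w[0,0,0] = 24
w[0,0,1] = -33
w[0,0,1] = -33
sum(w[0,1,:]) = -97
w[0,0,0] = 24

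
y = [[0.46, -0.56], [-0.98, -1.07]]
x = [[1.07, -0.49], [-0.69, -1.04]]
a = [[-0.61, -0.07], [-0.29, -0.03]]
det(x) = -1.45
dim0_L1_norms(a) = [0.9, 0.1]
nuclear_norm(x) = 2.42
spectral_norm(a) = 0.68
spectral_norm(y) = 1.46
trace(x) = 0.03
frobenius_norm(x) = 1.72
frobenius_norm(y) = 1.62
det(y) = -1.04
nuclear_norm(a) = 0.68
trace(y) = -0.61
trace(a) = -0.64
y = x + a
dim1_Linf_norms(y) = [0.56, 1.07]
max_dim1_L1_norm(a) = 0.68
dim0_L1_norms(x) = [1.76, 1.53]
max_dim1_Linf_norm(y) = 1.07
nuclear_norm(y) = 2.17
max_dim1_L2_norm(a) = 0.61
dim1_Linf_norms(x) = [1.07, 1.04]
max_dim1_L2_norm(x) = 1.25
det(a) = -0.00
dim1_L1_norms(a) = [0.68, 0.32]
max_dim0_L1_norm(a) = 0.9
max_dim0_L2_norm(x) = 1.27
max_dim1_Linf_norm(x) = 1.07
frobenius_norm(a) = 0.68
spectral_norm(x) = 1.31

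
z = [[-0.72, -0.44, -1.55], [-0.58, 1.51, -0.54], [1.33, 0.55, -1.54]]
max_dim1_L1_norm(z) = 3.42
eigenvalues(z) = [(-1.18+1.48j), (-1.18-1.48j), (1.61+0j)]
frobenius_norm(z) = 3.24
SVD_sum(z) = [[0.24,0.38,-1.03], [0.19,0.29,-0.81], [0.40,0.63,-1.73]] + [[-0.37,0.21,-0.01],[-1.1,0.64,-0.02],[0.73,-0.43,0.01]] + [[-0.59, -1.03, -0.51], [0.33, 0.58, 0.29], [0.2, 0.35, 0.17]]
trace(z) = -0.75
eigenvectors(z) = [[0.70+0.00j,0.70-0.00j,(-0.23+0j)],[0.20-0.03j,0.20+0.03j,(0.97+0j)],[(0.15-0.67j),(0.15+0.67j),(0.07+0j)]]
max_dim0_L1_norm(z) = 3.63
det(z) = 5.78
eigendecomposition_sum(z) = [[(-0.41+0.81j), -0.04+0.24j, -0.78-0.63j], [-0.08+0.24j, -0.00+0.07j, (-0.24-0.15j)], [(0.68+0.56j), 0.22+0.09j, -0.77+0.60j]] + [[-0.41-0.81j, (-0.04-0.24j), (-0.78+0.63j)], [(-0.08-0.24j), -0.00-0.07j, -0.24+0.15j], [0.68-0.56j, 0.22-0.09j, (-0.77-0.6j)]] + [[(0.1+0j), -0.36+0.00j, (0.01-0j)],[-0.41-0.00j, (1.51-0j), (-0.06+0j)],[(-0.03-0j), 0.11-0.00j, (-0+0j)]]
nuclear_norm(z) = 5.49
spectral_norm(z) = 2.36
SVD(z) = [[0.48,-0.27,0.84], [0.37,-0.8,-0.47], [0.80,0.53,-0.28]] @ diag([2.359556069873398, 1.5848072952309704, 1.544823934986219]) @ [[0.21, 0.34, -0.92], [0.86, -0.5, 0.02], [-0.46, -0.80, -0.4]]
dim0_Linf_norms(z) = [1.33, 1.51, 1.55]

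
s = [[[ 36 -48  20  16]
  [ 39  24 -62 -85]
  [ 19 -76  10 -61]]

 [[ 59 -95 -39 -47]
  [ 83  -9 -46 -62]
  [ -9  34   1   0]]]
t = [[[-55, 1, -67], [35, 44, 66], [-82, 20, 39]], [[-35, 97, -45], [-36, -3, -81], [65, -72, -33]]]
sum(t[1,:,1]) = 22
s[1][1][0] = 83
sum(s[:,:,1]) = -170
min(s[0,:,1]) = -76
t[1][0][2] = -45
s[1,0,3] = -47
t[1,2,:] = [65, -72, -33]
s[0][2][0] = 19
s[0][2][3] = -61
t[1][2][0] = 65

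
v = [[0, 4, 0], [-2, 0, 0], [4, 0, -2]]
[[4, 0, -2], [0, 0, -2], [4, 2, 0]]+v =[[4, 4, -2], [-2, 0, -2], [8, 2, -2]]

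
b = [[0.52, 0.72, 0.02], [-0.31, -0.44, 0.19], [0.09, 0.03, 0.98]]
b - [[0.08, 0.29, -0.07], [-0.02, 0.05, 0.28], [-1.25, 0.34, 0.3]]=[[0.44, 0.43, 0.09],[-0.29, -0.49, -0.09],[1.34, -0.31, 0.68]]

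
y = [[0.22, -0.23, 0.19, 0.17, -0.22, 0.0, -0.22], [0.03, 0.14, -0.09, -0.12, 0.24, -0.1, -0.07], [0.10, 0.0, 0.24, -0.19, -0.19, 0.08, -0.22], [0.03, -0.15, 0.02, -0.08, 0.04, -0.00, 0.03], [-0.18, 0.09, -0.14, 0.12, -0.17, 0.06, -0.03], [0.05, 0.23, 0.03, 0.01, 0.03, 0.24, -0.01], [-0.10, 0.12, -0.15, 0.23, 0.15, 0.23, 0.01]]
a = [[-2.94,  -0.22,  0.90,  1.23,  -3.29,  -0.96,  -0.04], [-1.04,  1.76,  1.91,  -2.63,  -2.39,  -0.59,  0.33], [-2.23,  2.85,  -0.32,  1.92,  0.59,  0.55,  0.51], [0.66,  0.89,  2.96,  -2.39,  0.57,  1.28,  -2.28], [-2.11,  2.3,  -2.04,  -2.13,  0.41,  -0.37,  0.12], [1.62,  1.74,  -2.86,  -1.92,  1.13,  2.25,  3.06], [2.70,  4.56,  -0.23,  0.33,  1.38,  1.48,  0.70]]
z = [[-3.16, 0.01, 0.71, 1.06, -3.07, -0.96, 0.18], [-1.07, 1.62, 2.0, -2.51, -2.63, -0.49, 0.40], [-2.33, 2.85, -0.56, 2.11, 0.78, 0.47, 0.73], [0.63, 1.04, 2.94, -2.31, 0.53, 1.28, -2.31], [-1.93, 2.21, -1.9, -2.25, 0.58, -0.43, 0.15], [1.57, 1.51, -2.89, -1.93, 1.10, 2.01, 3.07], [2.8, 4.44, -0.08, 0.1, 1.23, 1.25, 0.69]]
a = z + y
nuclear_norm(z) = 29.73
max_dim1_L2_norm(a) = 5.76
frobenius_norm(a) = 13.01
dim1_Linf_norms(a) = [3.29, 2.63, 2.85, 2.96, 2.3, 3.06, 4.56]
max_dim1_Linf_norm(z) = 4.44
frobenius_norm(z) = 12.89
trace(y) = 0.60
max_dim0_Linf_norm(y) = 0.24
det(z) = -4087.99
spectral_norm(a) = 8.19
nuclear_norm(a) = 29.97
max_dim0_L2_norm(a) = 6.42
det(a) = -5104.07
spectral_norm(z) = 7.87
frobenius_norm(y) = 1.00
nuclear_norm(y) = 2.24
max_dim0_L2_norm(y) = 0.44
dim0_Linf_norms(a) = [2.94, 4.56, 2.96, 2.63, 3.29, 2.25, 3.06]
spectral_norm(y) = 0.68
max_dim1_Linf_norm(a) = 4.56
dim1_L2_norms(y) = [0.51, 0.34, 0.44, 0.18, 0.33, 0.34, 0.42]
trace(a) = -0.53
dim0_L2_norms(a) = [5.43, 6.42, 5.07, 5.11, 4.53, 3.26, 3.93]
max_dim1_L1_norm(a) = 14.58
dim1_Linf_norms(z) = [3.16, 2.63, 2.85, 2.94, 2.25, 3.07, 4.44]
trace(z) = -1.13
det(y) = -0.00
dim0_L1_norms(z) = [13.49, 13.68, 11.08, 12.27, 9.92, 6.89, 7.53]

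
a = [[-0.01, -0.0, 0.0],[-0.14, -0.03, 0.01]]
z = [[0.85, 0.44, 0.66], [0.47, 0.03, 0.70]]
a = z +[[-0.86, -0.44, -0.66], [-0.61, -0.06, -0.69]]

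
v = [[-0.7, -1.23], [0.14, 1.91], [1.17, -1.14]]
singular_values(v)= [2.54, 1.37]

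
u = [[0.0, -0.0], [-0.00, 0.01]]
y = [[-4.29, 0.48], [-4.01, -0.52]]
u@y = [[0.00, 0.0], [-0.04, -0.01]]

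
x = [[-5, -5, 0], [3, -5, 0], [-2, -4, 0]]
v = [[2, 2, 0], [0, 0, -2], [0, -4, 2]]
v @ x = [[-4, -20, 0], [4, 8, 0], [-16, 12, 0]]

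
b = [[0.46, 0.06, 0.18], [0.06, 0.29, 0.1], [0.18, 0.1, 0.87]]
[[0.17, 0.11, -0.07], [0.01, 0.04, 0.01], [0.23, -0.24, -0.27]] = b @ [[0.3, 0.35, -0.04], [-0.09, 0.2, 0.17], [0.21, -0.37, -0.32]]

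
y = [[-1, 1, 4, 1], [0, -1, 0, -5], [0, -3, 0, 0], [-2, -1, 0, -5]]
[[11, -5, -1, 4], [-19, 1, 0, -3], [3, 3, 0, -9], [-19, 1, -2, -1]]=y @ [[0, 0, 1, -1], [-1, -1, 0, 3], [2, -1, 0, 0], [4, 0, 0, 0]]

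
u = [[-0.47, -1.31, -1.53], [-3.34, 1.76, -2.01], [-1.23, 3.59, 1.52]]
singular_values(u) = [5.03, 3.74, 0.03]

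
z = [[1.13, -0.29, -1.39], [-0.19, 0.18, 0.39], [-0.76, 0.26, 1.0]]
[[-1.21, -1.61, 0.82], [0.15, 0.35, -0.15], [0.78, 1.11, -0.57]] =z@[[-1.08, -0.49, 1.08],[-0.57, -0.43, -0.60],[0.11, 0.85, 0.41]]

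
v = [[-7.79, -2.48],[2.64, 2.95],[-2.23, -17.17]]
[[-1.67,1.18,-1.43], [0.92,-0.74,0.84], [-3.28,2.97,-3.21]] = v @ [[0.16,-0.1,0.13], [0.17,-0.16,0.17]]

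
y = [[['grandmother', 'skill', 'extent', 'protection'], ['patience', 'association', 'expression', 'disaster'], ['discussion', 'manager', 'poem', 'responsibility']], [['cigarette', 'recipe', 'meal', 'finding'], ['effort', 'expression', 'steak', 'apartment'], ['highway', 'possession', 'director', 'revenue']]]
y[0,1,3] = 'disaster'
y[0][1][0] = 'patience'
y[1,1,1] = 'expression'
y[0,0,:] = ['grandmother', 'skill', 'extent', 'protection']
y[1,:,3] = ['finding', 'apartment', 'revenue']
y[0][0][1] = 'skill'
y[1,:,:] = [['cigarette', 'recipe', 'meal', 'finding'], ['effort', 'expression', 'steak', 'apartment'], ['highway', 'possession', 'director', 'revenue']]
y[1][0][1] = 'recipe'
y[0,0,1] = 'skill'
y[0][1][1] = 'association'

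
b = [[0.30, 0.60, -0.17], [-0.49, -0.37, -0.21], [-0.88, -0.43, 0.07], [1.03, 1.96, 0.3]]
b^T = [[0.3,  -0.49,  -0.88,  1.03], [0.6,  -0.37,  -0.43,  1.96], [-0.17,  -0.21,  0.07,  0.3]]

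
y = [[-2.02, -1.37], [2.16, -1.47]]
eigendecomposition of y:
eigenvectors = [[0.10-0.61j, 0.10+0.61j], [-0.78+0.00j, -0.78-0.00j]]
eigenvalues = [(-1.74+1.7j), (-1.74-1.7j)]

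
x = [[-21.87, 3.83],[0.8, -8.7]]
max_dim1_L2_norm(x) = 22.2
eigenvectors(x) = [[-1.0, -0.27], [0.06, -0.96]]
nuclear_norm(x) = 30.72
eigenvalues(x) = [-22.1, -8.47]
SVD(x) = [[-0.99, 0.12], [0.12, 0.99]] @ diag([22.339972675089708, 8.379822246100769]) @ [[0.98,-0.22], [-0.22,-0.98]]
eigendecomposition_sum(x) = [[-21.73, 6.21], [1.3, -0.37]] + [[-0.14,-2.38], [-0.5,-8.33]]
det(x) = 187.20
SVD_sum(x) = [[-21.65,4.81], [2.60,-0.58]] + [[-0.22, -0.98],[-1.8, -8.12]]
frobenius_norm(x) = 23.86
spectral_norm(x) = 22.34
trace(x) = -30.57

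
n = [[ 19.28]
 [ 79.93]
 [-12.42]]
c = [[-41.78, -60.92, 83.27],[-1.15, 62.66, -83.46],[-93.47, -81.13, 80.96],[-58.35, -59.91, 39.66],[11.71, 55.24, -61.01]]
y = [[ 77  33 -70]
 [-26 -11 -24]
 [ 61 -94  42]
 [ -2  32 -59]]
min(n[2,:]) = -12.42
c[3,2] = 39.66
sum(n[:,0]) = 86.79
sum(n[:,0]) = 86.79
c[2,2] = 80.96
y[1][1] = -11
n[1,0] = 79.93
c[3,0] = -58.35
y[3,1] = 32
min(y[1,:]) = -26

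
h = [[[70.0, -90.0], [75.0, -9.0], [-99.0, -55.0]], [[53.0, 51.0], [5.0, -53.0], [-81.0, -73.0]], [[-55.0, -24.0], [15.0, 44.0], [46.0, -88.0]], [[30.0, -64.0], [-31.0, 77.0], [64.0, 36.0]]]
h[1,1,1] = -53.0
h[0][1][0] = 75.0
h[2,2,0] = 46.0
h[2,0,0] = -55.0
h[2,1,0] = 15.0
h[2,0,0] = -55.0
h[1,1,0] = 5.0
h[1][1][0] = 5.0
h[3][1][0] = -31.0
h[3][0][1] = -64.0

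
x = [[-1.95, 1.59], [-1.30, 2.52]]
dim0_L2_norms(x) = [2.34, 2.98]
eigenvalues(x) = [-1.43, 2.0]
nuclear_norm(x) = 4.48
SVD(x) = [[-0.66, -0.75], [-0.75, 0.66]] @ diag([3.7125360381208767, 0.7668612427641314]) @ [[0.61, -0.79], [0.79, 0.61]]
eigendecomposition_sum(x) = [[-1.64, 0.66], [-0.54, 0.22]] + [[-0.31, 0.93], [-0.76, 2.3]]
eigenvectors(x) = [[-0.95, -0.37], [-0.31, -0.93]]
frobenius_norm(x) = 3.79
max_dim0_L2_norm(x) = 2.98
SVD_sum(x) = [[-1.49, 1.94], [-1.70, 2.21]] + [[-0.46, -0.35],[0.40, 0.31]]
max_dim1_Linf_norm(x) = 2.52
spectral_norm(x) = 3.71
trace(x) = 0.57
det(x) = -2.85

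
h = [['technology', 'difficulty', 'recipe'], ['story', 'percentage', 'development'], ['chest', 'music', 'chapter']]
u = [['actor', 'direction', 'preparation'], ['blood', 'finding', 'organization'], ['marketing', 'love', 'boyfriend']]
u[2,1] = 'love'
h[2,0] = 'chest'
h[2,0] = 'chest'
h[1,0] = 'story'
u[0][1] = 'direction'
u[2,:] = ['marketing', 'love', 'boyfriend']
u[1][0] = 'blood'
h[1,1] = 'percentage'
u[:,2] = ['preparation', 'organization', 'boyfriend']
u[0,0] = 'actor'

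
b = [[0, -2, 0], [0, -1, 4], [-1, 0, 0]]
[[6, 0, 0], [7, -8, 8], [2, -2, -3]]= b @ [[-2, 2, 3], [-3, 0, 0], [1, -2, 2]]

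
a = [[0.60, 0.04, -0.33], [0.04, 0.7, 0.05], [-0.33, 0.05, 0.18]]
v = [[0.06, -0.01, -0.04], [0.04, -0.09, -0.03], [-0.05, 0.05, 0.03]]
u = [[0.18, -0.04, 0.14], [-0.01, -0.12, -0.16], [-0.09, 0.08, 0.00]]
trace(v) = 0.00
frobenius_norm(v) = 0.15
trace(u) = 0.06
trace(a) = 1.48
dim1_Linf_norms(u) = [0.18, 0.16, 0.09]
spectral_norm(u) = 0.26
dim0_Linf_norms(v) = [0.06, 0.09, 0.04]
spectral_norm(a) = 0.78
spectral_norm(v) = 0.14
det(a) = -0.00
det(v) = 0.00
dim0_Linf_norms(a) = [0.6, 0.7, 0.33]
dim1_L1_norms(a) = [0.97, 0.79, 0.56]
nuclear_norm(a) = 1.49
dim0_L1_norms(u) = [0.28, 0.24, 0.3]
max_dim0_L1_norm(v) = 0.15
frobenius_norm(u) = 0.33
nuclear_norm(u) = 0.46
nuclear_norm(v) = 0.19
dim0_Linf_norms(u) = [0.18, 0.12, 0.16]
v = u @ a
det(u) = 0.00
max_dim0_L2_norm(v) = 0.1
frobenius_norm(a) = 1.05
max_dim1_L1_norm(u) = 0.36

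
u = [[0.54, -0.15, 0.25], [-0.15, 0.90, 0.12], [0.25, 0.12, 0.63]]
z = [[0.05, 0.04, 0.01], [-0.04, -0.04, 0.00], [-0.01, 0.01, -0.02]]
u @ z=[[0.03, 0.03, 0.00], [-0.04, -0.04, -0.00], [0.0, 0.01, -0.01]]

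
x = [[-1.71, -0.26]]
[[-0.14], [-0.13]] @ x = [[0.24, 0.04], [0.22, 0.03]]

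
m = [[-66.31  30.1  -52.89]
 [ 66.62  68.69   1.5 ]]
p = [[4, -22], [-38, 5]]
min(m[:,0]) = -66.31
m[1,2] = 1.5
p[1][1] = 5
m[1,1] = 68.69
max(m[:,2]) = 1.5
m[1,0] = 66.62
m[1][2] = 1.5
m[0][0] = -66.31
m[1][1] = 68.69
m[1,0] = 66.62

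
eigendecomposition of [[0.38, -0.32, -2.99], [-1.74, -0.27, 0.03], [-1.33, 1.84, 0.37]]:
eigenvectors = [[(-0.71+0j), (0.38-0.49j), (0.38+0.49j)],[0.37+0.00j, 0.65+0.00j, (0.65-0j)],[0.60+0.00j, -0.07-0.44j, (-0.07+0.44j)]]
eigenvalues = [(3.08+0j), (-1.3+1.3j), (-1.3-1.3j)]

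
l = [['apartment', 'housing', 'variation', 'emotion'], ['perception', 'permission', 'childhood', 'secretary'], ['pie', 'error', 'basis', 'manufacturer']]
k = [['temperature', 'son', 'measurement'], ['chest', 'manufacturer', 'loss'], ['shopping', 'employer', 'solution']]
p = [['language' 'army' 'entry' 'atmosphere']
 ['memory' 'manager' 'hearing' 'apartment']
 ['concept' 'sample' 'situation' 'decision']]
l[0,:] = ['apartment', 'housing', 'variation', 'emotion']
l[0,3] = 'emotion'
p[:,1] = ['army', 'manager', 'sample']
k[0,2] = 'measurement'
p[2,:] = ['concept', 'sample', 'situation', 'decision']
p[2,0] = 'concept'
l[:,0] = ['apartment', 'perception', 'pie']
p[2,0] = 'concept'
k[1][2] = 'loss'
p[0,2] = 'entry'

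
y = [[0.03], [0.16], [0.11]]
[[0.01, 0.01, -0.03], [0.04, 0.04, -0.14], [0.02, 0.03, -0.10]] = y @ [[0.22, 0.27, -0.89]]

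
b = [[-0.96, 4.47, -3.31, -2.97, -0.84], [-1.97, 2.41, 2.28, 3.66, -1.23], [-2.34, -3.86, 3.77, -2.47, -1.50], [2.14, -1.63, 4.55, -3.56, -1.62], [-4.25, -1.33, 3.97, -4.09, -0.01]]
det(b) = 2474.714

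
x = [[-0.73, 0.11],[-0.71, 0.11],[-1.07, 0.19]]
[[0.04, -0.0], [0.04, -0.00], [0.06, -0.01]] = x @ [[-0.03, -0.01], [0.17, -0.09]]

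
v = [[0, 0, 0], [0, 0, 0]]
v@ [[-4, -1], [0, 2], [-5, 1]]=[[0, 0], [0, 0]]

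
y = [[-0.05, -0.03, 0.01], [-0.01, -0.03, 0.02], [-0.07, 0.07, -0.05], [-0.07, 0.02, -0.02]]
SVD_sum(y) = [[-0.01, 0.01, -0.01],[0.01, -0.01, 0.01],[-0.08, 0.06, -0.04],[-0.05, 0.04, -0.03]] + [[-0.04, -0.04, 0.02], [-0.02, -0.02, 0.01], [0.01, 0.01, -0.01], [-0.02, -0.02, 0.01]] + [[0.0, -0.00, -0.0], [-0.00, 0.0, 0.00], [-0.00, 0.0, 0.0], [-0.0, 0.0, 0.00]]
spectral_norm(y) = 0.13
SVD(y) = [[-0.14, -0.77, 0.51], [0.12, -0.47, -0.84], [-0.82, 0.28, -0.13], [-0.54, -0.33, -0.12]] @ diag([0.1326423167872094, 0.07276972404269716, 0.0032531615501380476]) @ [[0.76, -0.51, 0.40], [0.64, 0.69, -0.34], [0.1, -0.51, -0.85]]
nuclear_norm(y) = 0.21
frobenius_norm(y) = 0.15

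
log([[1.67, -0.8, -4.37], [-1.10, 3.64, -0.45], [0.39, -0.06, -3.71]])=[[(0.06-0.24j), -0.37-0.00j, 1.11+3.04j],[-0.57-0.05j, 1.22-0.00j, 0.51+0.69j],[-0.09-0.26j, (-0.03-0j), 1.30+3.38j]]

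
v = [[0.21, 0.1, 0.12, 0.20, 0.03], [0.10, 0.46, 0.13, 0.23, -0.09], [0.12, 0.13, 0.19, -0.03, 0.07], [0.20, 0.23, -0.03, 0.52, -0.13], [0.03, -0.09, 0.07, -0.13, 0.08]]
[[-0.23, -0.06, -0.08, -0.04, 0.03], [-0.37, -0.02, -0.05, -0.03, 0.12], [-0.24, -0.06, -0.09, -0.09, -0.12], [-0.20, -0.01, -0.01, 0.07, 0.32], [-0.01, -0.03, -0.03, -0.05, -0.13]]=v @ [[-0.35, -0.16, -0.19, -0.03, -0.21],[-0.39, 0.06, -0.1, -0.08, -0.16],[-0.88, -0.23, -0.15, -0.28, 0.05],[-0.08, -0.0, 0.01, 0.08, 0.54],[0.22, -0.01, -0.32, -0.32, -0.89]]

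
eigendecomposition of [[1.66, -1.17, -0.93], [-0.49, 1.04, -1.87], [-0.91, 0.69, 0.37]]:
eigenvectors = [[0.65+0.00j, 0.78+0.00j, 0.78-0.00j], [0.73+0.00j, (0.39-0.3j), 0.39+0.30j], [(0.23+0j), (-0.39-0.02j), (-0.39+0.02j)]]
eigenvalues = [0j, (1.53+0.48j), (1.53-0.48j)]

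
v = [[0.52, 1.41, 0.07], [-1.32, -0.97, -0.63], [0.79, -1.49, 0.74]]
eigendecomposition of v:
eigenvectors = [[(-0.46+0j), -0.51+0.03j, -0.51-0.03j], [0.04+0.00j, 0.14-0.06j, 0.14+0.06j], [0.89+0.00j, 0.84+0.00j, 0.84-0.00j]]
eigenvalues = [(0.26+0j), (0.02+0.14j), (0.02-0.14j)]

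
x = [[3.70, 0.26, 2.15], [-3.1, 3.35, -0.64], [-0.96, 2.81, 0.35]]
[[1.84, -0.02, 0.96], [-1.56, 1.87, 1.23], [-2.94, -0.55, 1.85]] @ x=[[5.95,3.11,4.3],[-12.75,9.32,-4.12],[-10.95,2.59,-5.32]]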